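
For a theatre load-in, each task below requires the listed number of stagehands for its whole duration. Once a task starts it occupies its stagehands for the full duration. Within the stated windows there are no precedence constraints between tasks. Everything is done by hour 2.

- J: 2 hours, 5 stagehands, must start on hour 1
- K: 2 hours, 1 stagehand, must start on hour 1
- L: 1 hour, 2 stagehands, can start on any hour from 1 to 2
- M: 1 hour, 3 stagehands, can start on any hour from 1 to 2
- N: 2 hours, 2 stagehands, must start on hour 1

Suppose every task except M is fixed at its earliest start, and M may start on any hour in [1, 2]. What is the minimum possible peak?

11

M@1: h1:13  h2:8 → peak 13
M@2: h1:10  h2:11 → peak 11
Best is M@2, peak 11.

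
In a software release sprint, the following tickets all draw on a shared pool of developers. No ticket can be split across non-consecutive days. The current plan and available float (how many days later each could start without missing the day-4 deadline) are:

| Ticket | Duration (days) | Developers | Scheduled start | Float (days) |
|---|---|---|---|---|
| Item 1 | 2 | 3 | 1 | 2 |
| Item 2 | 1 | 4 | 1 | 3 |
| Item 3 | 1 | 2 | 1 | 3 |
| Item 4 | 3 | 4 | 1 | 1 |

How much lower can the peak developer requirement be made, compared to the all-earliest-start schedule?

6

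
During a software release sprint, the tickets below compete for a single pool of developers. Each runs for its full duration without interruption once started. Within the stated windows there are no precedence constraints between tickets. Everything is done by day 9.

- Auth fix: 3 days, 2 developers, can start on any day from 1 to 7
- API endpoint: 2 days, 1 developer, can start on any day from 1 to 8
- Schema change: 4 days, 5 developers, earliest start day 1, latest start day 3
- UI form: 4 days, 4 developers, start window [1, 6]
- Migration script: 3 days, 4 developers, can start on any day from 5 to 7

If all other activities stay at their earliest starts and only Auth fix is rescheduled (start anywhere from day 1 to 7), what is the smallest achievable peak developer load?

10

Auth fix@1: d1:12  d2:12  d3:11  d4:9  d5:4  d6:4  d7:4  d8:0  d9:0 → peak 12
Auth fix@2: d1:10  d2:12  d3:11  d4:11  d5:4  d6:4  d7:4  d8:0  d9:0 → peak 12
Auth fix@3: d1:10  d2:10  d3:11  d4:11  d5:6  d6:4  d7:4  d8:0  d9:0 → peak 11
Auth fix@4: d1:10  d2:10  d3:9  d4:11  d5:6  d6:6  d7:4  d8:0  d9:0 → peak 11
Auth fix@5: d1:10  d2:10  d3:9  d4:9  d5:6  d6:6  d7:6  d8:0  d9:0 → peak 10
Auth fix@6: d1:10  d2:10  d3:9  d4:9  d5:4  d6:6  d7:6  d8:2  d9:0 → peak 10
Auth fix@7: d1:10  d2:10  d3:9  d4:9  d5:4  d6:4  d7:6  d8:2  d9:2 → peak 10
Best is Auth fix@5, peak 10.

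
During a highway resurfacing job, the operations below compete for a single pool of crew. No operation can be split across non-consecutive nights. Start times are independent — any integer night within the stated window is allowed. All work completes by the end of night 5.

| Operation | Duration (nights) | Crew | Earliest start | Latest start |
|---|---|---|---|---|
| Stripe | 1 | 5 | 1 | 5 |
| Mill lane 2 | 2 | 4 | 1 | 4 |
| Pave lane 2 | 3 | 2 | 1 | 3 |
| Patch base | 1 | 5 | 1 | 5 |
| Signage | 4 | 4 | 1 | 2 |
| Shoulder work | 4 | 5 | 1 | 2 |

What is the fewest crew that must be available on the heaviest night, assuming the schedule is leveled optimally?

Early-start (Stripe@1, Mill lane 2@1, Pave lane 2@1, Patch base@1, Signage@1, Shoulder work@1) gives peak 25: n1:25  n2:15  n3:11  n4:9  n5:0.
Shift Pave lane 2→3, Patch base→5, Shoulder work→2.
Schedule Stripe@1, Mill lane 2@1, Pave lane 2@3, Patch base@5, Signage@1, Shoulder work@2: n1:13  n2:13  n3:11  n4:11  n5:12 — peak 13.

13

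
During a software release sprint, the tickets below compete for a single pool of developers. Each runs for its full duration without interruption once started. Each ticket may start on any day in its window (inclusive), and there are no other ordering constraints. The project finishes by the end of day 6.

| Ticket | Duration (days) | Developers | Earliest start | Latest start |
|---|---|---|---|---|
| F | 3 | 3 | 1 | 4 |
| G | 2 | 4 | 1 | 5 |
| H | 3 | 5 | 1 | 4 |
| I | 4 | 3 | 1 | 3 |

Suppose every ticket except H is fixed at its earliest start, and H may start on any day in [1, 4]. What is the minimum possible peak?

H@1: d1:15  d2:15  d3:11  d4:3  d5:0  d6:0 → peak 15
H@2: d1:10  d2:15  d3:11  d4:8  d5:0  d6:0 → peak 15
H@3: d1:10  d2:10  d3:11  d4:8  d5:5  d6:0 → peak 11
H@4: d1:10  d2:10  d3:6  d4:8  d5:5  d6:5 → peak 10
Best is H@4, peak 10.

10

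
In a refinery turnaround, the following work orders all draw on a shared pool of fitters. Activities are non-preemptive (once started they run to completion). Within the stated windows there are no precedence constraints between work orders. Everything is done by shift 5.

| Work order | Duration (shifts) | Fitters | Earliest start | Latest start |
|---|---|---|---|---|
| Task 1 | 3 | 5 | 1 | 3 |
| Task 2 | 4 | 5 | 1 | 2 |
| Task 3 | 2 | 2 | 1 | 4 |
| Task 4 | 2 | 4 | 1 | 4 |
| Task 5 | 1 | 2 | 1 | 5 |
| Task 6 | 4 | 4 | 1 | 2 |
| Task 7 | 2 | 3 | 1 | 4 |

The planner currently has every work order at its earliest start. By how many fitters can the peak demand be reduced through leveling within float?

9

Early-start peak: s1:25  s2:23  s3:14  s4:9  s5:0 ⇒ 25.
Leveled (Task 1@1, Task 2@1, Task 3@1, Task 4@4, Task 5@1, Task 6@2, Task 7@4): s1:14  s2:16  s3:14  s4:16  s5:11 ⇒ 16.
Reduction 25 − 16 = 9.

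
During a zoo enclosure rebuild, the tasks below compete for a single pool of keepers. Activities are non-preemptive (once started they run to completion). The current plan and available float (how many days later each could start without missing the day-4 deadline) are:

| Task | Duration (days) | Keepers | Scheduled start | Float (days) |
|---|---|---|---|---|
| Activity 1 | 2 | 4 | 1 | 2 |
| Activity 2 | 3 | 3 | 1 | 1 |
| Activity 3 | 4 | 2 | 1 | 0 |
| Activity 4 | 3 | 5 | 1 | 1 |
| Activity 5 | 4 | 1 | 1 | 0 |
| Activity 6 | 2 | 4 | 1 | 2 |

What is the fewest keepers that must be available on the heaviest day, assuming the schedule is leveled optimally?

15

Early-start (Activity 1@1, Activity 2@1, Activity 3@1, Activity 4@1, Activity 5@1, Activity 6@1) gives peak 19: d1:19  d2:19  d3:11  d4:3.
Shift Activity 6→3.
Schedule Activity 1@1, Activity 2@1, Activity 3@1, Activity 4@1, Activity 5@1, Activity 6@3: d1:15  d2:15  d3:15  d4:7 — peak 15.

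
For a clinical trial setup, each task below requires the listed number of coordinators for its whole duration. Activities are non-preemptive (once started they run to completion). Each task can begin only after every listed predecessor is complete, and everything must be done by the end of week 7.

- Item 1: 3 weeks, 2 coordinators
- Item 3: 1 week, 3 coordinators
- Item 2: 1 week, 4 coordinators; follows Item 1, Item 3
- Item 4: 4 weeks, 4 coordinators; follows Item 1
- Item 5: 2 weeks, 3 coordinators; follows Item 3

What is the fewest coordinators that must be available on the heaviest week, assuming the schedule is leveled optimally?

Schedule Item 1@1, Item 3@1, Item 2@4, Item 4@4, Item 5@2: w1:5  w2:5  w3:5  w4:8  w5:4  w6:4  w7:4 — peak 8.

8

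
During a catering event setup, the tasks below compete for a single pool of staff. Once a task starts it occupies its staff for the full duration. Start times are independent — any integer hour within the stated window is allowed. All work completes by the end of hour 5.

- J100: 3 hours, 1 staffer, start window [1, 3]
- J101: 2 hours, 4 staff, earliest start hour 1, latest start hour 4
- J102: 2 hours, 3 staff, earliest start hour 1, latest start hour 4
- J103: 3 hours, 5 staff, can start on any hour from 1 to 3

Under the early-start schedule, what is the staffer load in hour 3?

6

At early start, hour 3 has: J100, J103.
Demand: 1 + 5 = 6.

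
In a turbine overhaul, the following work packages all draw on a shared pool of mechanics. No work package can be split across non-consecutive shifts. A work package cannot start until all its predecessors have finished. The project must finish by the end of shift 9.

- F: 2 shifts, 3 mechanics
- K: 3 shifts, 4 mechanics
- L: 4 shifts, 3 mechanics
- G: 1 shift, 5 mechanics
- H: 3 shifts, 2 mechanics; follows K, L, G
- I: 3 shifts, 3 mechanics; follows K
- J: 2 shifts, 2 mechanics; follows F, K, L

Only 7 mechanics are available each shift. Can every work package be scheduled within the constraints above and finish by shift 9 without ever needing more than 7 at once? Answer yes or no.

yes

Schedule F@1, K@3, L@1, G@6, H@7, I@7, J@6: s1:6  s2:6  s3:7  s4:7  s5:4  s6:7  s7:7  s8:5  s9:5 — peak 7 ≤ 7.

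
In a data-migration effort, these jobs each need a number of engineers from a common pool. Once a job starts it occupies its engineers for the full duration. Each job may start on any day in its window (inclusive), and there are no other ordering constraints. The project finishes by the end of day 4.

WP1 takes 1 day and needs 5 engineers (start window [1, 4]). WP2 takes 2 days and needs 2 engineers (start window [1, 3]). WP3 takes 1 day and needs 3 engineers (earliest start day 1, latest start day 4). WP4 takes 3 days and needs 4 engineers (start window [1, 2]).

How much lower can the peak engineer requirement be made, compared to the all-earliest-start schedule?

7

Early-start peak: d1:14  d2:6  d3:4  d4:0 ⇒ 14.
Leveled (WP1@1, WP2@1, WP3@3, WP4@2): d1:7  d2:6  d3:7  d4:4 ⇒ 7.
Reduction 14 − 7 = 7.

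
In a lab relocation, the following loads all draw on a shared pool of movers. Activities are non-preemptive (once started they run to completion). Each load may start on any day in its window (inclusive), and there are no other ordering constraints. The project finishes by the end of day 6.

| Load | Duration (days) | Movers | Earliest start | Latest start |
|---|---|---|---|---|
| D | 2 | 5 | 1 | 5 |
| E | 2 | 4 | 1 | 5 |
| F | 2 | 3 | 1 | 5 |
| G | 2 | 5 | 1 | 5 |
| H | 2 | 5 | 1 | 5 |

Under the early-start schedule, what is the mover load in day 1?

22

At early start, day 1 has: D, E, F, G, H.
Demand: 5 + 4 + 3 + 5 + 5 = 22.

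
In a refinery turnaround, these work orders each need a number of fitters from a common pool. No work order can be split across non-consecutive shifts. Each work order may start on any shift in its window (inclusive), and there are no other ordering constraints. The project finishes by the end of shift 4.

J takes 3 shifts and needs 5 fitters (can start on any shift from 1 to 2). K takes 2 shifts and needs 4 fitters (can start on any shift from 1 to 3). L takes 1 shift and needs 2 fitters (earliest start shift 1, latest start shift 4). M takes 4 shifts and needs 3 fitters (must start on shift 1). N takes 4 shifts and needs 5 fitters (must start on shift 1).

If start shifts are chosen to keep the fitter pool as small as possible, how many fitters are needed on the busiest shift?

Early-start (J@1, K@1, L@1, M@1, N@1) gives peak 19: s1:19  s2:17  s3:13  s4:8.
Shift L→3.
Schedule J@1, K@1, L@3, M@1, N@1: s1:17  s2:17  s3:15  s4:8 — peak 17.
No arrangement of the 24 feasible schedules does better.

17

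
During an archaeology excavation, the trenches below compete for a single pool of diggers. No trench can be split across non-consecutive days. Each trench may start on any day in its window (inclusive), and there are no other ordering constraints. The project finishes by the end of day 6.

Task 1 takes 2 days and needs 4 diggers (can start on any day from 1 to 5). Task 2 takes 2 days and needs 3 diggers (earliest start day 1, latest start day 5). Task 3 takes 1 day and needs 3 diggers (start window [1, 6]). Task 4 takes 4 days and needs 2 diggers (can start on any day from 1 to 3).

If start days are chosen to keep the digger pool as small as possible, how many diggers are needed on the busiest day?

5

Early-start (Task 1@1, Task 2@1, Task 3@1, Task 4@1) gives peak 12: d1:12  d2:9  d3:2  d4:2  d5:0  d6:0.
Shift Task 2→3, Task 3→5, Task 4→3.
Schedule Task 1@1, Task 2@3, Task 3@5, Task 4@3: d1:4  d2:4  d3:5  d4:5  d5:5  d6:2 — peak 5.
Total digger-days = 25 over 6 days ⇒ peak ≥ ⌈25/6⌉ = 5, so 5 is optimal.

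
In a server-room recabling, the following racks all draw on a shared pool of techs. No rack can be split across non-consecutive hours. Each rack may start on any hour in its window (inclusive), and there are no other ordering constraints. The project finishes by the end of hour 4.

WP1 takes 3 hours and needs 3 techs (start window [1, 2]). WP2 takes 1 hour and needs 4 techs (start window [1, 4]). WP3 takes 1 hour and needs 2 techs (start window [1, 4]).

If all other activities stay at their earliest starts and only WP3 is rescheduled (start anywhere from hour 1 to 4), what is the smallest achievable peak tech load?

WP3@1: h1:9  h2:3  h3:3  h4:0 → peak 9
WP3@2: h1:7  h2:5  h3:3  h4:0 → peak 7
WP3@3: h1:7  h2:3  h3:5  h4:0 → peak 7
WP3@4: h1:7  h2:3  h3:3  h4:2 → peak 7
Best is WP3@2, peak 7.

7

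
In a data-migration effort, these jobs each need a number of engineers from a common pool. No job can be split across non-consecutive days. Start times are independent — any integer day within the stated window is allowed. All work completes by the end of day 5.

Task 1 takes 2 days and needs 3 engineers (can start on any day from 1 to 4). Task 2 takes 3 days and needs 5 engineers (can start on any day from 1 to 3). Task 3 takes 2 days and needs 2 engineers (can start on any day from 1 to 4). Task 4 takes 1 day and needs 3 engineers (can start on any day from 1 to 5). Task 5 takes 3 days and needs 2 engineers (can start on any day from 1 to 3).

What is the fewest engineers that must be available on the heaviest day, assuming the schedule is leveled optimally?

8

Early-start (Task 1@1, Task 2@1, Task 3@1, Task 4@1, Task 5@1) gives peak 15: d1:15  d2:12  d3:7  d4:0  d5:0.
Shift Task 3→4, Task 4→4, Task 5→3.
Schedule Task 1@1, Task 2@1, Task 3@4, Task 4@4, Task 5@3: d1:8  d2:8  d3:7  d4:7  d5:4 — peak 8.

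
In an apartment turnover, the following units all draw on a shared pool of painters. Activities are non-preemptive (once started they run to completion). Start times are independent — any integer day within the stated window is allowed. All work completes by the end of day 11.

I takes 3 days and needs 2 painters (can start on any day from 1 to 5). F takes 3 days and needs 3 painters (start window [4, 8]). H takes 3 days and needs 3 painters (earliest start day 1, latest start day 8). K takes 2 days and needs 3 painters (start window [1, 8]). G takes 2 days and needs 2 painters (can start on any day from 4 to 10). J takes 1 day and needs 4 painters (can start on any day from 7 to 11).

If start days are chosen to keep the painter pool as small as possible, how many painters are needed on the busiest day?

5

Early-start (I@1, F@4, H@1, K@1, G@4, J@7) gives peak 8: d1:8  d2:8  d3:5  d4:5  d5:5  d6:3  d7:4  d8:0  d9:0  d10:0  d11:0.
Shift K→7, J→9.
Schedule I@1, F@4, H@1, K@7, G@4, J@9: d1:5  d2:5  d3:5  d4:5  d5:5  d6:3  d7:3  d8:3  d9:4  d10:0  d11:0 — peak 5.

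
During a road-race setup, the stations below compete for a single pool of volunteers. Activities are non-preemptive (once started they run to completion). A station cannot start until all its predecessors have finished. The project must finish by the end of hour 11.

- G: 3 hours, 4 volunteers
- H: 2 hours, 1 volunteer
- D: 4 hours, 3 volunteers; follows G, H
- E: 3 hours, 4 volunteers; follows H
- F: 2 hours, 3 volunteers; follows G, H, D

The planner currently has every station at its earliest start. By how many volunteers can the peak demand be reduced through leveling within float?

Early-start peak: h1:5  h2:5  h3:8  h4:7  h5:7  h6:3  h7:3  h8:3  h9:3  h10:0  h11:0 ⇒ 8.
Leveled (G@1, H@1, D@4, E@4, F@8): h1:5  h2:5  h3:4  h4:7  h5:7  h6:7  h7:3  h8:3  h9:3  h10:0  h11:0 ⇒ 7.
Reduction 8 − 7 = 1.

1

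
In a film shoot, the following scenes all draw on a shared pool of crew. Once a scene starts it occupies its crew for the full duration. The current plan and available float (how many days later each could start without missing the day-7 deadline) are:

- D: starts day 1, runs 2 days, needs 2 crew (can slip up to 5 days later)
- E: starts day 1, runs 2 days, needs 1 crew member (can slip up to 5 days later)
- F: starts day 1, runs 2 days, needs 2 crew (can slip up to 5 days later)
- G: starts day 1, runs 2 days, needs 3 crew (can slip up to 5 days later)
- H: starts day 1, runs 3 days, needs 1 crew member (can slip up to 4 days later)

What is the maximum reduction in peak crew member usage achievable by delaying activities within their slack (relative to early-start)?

Early-start peak: d1:9  d2:9  d3:1  d4:0  d5:0  d6:0  d7:0 ⇒ 9.
Leveled (D@1, E@1, F@3, G@6, H@3): d1:3  d2:3  d3:3  d4:3  d5:1  d6:3  d7:3 ⇒ 3.
Reduction 9 − 3 = 6.

6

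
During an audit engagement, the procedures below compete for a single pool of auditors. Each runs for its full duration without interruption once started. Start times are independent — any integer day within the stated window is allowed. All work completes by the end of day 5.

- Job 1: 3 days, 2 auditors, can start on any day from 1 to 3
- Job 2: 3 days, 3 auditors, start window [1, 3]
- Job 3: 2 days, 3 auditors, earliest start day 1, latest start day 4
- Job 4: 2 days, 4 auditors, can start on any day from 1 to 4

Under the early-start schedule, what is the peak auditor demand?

Early-start schedule: Job 1@1, Job 2@1, Job 3@1, Job 4@1.
Load per day: day 1: 12, day 2: 12, day 3: 5, day 4: 0, day 5: 0.
Peak is 12.

12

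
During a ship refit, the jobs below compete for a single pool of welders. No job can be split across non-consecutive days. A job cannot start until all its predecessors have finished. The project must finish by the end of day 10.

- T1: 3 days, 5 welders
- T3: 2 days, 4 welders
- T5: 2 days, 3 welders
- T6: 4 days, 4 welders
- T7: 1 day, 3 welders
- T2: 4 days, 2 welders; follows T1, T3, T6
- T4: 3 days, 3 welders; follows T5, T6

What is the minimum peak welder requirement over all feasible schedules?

9

Early-start (T1@1, T3@1, T5@1, T6@1, T7@1, T2@5, T4@5) gives peak 19: d1:19  d2:16  d3:9  d4:4  d5:5  d6:5  d7:5  d8:2  d9:0  d10:0.
Shift T5→4, T6→3, T7→6, T2→7, T4→7.
Schedule T1@1, T3@1, T5@4, T6@3, T7@6, T2@7, T4@7: d1:9  d2:9  d3:9  d4:7  d5:7  d6:7  d7:5  d8:5  d9:5  d10:2 — peak 9.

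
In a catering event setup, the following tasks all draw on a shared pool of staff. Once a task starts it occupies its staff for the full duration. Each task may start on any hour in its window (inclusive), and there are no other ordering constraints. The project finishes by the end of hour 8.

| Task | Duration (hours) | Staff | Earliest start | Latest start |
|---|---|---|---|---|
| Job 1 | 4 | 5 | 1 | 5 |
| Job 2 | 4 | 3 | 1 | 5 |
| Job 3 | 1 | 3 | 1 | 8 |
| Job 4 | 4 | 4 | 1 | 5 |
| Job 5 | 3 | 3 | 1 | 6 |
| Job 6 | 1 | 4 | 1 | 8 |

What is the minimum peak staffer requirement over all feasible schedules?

9

Early-start (Job 1@1, Job 2@1, Job 3@1, Job 4@1, Job 5@1, Job 6@1) gives peak 22: h1:22  h2:15  h3:15  h4:12  h5:0  h6:0  h7:0  h8:0.
Shift Job 2→5, Job 3→5, Job 5→5, Job 6→8.
Schedule Job 1@1, Job 2@5, Job 3@5, Job 4@1, Job 5@5, Job 6@8: h1:9  h2:9  h3:9  h4:9  h5:9  h6:6  h7:6  h8:7 — peak 9.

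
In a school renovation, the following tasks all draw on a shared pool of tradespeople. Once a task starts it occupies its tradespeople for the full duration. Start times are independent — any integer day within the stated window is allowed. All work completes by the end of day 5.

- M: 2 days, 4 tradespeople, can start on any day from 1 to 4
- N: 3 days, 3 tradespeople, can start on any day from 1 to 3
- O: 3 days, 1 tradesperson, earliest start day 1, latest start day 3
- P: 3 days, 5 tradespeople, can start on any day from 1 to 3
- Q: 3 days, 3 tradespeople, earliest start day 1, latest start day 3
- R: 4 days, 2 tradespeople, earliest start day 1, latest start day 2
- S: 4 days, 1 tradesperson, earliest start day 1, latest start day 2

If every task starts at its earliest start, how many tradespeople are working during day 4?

At early start, day 4 has: R, S.
Demand: 2 + 1 = 3.

3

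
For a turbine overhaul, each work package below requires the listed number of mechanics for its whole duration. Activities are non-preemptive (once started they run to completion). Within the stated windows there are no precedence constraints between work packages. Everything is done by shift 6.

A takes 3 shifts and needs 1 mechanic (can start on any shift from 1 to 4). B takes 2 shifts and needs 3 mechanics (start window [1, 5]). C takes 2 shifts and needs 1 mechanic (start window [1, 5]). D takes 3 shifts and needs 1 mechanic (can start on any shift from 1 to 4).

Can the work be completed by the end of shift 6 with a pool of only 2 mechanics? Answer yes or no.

no

Total mechanic-shifts = 14; over 6 shifts the average is 14/6 > 2, so some shift must exceed 2.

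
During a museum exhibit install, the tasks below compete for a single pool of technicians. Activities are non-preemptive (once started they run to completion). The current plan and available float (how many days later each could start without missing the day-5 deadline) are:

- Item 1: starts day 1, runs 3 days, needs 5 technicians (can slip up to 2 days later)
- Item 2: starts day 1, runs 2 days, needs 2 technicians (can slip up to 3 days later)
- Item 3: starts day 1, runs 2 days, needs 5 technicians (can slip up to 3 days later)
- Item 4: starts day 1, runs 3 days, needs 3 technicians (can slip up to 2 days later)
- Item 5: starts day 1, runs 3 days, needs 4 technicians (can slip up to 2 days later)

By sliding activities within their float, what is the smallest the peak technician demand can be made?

12

Early-start (Item 1@1, Item 2@1, Item 3@1, Item 4@1, Item 5@1) gives peak 19: d1:19  d2:19  d3:12  d4:0  d5:0.
Shift Item 4→3, Item 5→3.
Schedule Item 1@1, Item 2@1, Item 3@1, Item 4@3, Item 5@3: d1:12  d2:12  d3:12  d4:7  d5:7 — peak 12.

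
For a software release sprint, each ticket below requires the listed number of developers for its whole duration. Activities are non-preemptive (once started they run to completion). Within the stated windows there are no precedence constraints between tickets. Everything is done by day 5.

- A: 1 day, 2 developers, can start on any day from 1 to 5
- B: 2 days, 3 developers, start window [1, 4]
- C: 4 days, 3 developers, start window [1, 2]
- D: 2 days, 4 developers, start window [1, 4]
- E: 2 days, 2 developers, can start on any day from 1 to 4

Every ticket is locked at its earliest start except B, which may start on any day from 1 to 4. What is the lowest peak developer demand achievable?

11

B@1: d1:14  d2:12  d3:3  d4:3  d5:0 → peak 14
B@2: d1:11  d2:12  d3:6  d4:3  d5:0 → peak 12
B@3: d1:11  d2:9  d3:6  d4:6  d5:0 → peak 11
B@4: d1:11  d2:9  d3:3  d4:6  d5:3 → peak 11
Best is B@3, peak 11.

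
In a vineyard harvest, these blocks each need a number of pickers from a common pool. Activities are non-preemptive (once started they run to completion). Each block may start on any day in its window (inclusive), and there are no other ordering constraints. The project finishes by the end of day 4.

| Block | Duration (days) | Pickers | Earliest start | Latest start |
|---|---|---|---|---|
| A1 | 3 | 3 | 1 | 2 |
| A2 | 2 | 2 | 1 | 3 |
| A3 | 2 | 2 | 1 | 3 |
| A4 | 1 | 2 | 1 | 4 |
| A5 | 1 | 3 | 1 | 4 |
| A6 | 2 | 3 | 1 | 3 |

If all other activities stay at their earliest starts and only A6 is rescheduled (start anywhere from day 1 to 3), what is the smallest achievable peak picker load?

12

A6@1: d1:15  d2:10  d3:3  d4:0 → peak 15
A6@2: d1:12  d2:10  d3:6  d4:0 → peak 12
A6@3: d1:12  d2:7  d3:6  d4:3 → peak 12
Best is A6@2, peak 12.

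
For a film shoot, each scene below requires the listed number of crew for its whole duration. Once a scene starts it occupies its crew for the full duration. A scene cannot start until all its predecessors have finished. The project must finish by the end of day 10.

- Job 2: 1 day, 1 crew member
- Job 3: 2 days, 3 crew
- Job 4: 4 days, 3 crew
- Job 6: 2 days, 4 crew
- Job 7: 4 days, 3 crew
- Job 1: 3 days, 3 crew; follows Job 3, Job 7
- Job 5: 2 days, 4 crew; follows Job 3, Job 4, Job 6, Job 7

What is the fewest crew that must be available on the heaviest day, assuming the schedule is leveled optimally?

Early-start (Job 2@1, Job 3@1, Job 4@1, Job 6@1, Job 7@1, Job 1@5, Job 5@5) gives peak 14: d1:14  d2:13  d3:6  d4:6  d5:7  d6:7  d7:3  d8:0  d9:0  d10:0.
Shift Job 6→5, Job 7→3, Job 1→7, Job 5→7.
Schedule Job 2@1, Job 3@1, Job 4@1, Job 6@5, Job 7@3, Job 1@7, Job 5@7: d1:7  d2:6  d3:6  d4:6  d5:7  d6:7  d7:7  d8:7  d9:3  d10:0 — peak 7.

7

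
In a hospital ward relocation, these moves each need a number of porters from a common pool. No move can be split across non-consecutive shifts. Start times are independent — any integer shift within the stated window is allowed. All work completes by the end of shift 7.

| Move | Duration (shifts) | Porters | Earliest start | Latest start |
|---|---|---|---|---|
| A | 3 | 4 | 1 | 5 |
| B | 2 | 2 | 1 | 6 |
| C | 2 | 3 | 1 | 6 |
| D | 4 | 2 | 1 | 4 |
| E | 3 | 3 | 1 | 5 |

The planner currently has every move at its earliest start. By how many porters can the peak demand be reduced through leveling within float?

8

Early-start peak: s1:14  s2:14  s3:9  s4:2  s5:0  s6:0  s7:0 ⇒ 14.
Leveled (A@1, B@4, C@6, D@1, E@5): s1:6  s2:6  s3:6  s4:4  s5:5  s6:6  s7:6 ⇒ 6.
Reduction 14 − 6 = 8.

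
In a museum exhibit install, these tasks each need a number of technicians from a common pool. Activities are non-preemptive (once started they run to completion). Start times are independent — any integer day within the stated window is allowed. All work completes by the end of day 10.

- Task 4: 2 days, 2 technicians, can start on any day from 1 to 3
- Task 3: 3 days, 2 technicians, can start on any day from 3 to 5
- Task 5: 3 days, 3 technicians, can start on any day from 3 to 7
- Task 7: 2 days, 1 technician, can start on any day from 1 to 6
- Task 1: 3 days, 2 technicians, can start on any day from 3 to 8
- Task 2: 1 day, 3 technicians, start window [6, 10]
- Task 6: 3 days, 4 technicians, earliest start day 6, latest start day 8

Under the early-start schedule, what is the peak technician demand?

Early-start schedule: Task 4@1, Task 3@3, Task 5@3, Task 7@1, Task 1@3, Task 2@6, Task 6@6.
Load per day: day 1: 3, day 2: 3, day 3: 7, day 4: 7, day 5: 7, day 6: 7, day 7: 4, day 8: 4, day 9: 0, day 10: 0.
Peak is 7.

7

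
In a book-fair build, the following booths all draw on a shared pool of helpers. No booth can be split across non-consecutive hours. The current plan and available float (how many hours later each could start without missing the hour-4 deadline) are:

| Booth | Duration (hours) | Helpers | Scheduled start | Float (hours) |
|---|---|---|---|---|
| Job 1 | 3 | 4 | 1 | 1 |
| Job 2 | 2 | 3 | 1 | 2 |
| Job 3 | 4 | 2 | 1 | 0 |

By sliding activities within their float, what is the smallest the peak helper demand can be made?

9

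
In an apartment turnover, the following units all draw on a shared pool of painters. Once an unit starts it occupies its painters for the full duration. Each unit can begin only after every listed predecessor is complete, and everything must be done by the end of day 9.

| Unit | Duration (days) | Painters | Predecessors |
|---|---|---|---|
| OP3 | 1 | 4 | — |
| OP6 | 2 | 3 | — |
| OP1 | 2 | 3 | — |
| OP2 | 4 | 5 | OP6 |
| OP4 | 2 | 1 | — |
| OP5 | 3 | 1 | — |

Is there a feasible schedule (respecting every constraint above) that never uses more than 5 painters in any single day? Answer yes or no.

yes

Schedule OP3@1, OP6@2, OP1@4, OP2@6, OP4@1, OP5@2: d1:5  d2:5  d3:4  d4:4  d5:3  d6:5  d7:5  d8:5  d9:5 — peak 5 ≤ 5.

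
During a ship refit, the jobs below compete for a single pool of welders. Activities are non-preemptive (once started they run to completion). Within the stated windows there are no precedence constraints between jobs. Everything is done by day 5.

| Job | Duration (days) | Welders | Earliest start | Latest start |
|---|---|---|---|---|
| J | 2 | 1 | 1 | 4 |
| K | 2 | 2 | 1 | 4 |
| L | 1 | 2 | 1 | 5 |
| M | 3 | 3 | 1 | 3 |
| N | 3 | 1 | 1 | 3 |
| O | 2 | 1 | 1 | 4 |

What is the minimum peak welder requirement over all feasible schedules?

5

Early-start (J@1, K@1, L@1, M@1, N@1, O@1) gives peak 10: d1:10  d2:8  d3:4  d4:0  d5:0.
Shift M→3, N→2, O→2.
Schedule J@1, K@1, L@1, M@3, N@2, O@2: d1:5  d2:5  d3:5  d4:4  d5:3 — peak 5.
Total welder-days = 22 over 5 days ⇒ peak ≥ ⌈22/5⌉ = 5, so 5 is optimal.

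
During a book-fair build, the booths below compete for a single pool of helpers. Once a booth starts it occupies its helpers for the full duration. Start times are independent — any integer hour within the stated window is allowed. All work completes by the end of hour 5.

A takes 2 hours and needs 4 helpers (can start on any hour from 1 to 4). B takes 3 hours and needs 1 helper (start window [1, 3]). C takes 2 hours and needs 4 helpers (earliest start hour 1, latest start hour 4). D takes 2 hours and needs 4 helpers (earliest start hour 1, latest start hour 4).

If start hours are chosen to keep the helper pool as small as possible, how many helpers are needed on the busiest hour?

8

Early-start (A@1, B@1, C@1, D@1) gives peak 13: h1:13  h2:13  h3:1  h4:0  h5:0.
Shift C→3, D→4.
Schedule A@1, B@1, C@3, D@4: h1:5  h2:5  h3:5  h4:8  h5:4 — peak 8.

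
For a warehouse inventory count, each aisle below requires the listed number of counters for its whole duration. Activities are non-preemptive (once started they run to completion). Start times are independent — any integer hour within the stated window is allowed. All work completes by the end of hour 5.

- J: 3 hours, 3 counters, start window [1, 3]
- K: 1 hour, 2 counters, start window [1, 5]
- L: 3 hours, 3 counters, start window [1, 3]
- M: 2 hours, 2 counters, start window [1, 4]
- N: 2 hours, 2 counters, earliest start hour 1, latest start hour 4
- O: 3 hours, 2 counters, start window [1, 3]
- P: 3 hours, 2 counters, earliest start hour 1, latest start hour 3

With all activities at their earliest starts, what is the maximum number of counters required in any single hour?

Early-start schedule: J@1, K@1, L@1, M@1, N@1, O@1, P@1.
Load per hour: hour 1: 16, hour 2: 14, hour 3: 10, hour 4: 0, hour 5: 0.
Peak is 16.

16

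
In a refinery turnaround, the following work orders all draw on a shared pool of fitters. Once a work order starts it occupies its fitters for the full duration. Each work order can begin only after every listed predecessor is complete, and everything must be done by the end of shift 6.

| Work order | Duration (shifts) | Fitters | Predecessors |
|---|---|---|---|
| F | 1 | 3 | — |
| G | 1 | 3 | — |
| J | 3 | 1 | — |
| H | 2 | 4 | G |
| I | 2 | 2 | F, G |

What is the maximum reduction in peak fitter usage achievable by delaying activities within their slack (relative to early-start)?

3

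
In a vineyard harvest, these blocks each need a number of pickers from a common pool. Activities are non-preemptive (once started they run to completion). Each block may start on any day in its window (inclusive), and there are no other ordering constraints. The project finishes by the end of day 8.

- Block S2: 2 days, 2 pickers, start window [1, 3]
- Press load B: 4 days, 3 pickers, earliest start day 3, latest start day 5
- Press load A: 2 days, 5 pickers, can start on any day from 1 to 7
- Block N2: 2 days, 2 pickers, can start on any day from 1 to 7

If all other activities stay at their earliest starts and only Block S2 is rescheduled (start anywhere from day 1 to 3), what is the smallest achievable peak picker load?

7

Block S2@1: d1:9  d2:9  d3:3  d4:3  d5:3  d6:3  d7:0  d8:0 → peak 9
Block S2@2: d1:7  d2:9  d3:5  d4:3  d5:3  d6:3  d7:0  d8:0 → peak 9
Block S2@3: d1:7  d2:7  d3:5  d4:5  d5:3  d6:3  d7:0  d8:0 → peak 7
Best is Block S2@3, peak 7.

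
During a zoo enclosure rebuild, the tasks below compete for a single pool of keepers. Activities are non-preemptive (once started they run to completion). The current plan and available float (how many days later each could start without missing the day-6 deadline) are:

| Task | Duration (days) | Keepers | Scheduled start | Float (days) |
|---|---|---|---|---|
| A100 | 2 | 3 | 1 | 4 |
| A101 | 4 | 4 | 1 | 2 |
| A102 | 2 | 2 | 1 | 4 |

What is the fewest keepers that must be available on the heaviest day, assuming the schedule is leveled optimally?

5

Early-start (A100@1, A101@1, A102@1) gives peak 9: d1:9  d2:9  d3:4  d4:4  d5:0  d6:0.
Shift A101→3.
Schedule A100@1, A101@3, A102@1: d1:5  d2:5  d3:4  d4:4  d5:4  d6:4 — peak 5.
Total keeper-days = 26 over 6 days ⇒ peak ≥ ⌈26/6⌉ = 5, so 5 is optimal.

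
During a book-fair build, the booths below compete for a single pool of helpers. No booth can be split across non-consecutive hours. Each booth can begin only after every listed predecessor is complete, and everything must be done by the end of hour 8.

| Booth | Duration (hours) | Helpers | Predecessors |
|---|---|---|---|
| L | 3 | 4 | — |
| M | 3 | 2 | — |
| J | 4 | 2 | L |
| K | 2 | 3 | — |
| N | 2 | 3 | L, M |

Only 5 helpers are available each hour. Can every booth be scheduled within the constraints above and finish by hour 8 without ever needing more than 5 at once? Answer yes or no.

The minimum achievable peak is 6; 5 < 6, so no feasible schedule stays within the cap.

no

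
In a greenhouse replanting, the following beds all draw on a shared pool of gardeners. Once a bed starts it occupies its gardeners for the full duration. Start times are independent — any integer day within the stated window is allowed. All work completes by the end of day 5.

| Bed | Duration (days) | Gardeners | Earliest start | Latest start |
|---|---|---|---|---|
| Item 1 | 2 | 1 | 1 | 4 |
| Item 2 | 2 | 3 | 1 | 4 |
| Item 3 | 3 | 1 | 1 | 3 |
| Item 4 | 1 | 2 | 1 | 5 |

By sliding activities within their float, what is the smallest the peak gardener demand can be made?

Early-start (Item 1@1, Item 2@1, Item 3@1, Item 4@1) gives peak 7: d1:7  d2:5  d3:1  d4:0  d5:0.
Shift Item 2→4, Item 4→3.
Schedule Item 1@1, Item 2@4, Item 3@1, Item 4@3: d1:2  d2:2  d3:3  d4:3  d5:3 — peak 3.
Total gardener-days = 13 over 5 days ⇒ peak ≥ ⌈13/5⌉ = 3, so 3 is optimal.

3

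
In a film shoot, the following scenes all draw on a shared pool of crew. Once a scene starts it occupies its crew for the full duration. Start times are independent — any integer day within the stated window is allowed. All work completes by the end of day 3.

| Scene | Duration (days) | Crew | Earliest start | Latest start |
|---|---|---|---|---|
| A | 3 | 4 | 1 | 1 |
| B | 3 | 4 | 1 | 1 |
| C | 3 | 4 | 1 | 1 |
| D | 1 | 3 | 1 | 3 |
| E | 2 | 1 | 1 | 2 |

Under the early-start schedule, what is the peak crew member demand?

16

Early-start schedule: A@1, B@1, C@1, D@1, E@1.
Load per day: day 1: 16, day 2: 13, day 3: 12.
Peak is 16.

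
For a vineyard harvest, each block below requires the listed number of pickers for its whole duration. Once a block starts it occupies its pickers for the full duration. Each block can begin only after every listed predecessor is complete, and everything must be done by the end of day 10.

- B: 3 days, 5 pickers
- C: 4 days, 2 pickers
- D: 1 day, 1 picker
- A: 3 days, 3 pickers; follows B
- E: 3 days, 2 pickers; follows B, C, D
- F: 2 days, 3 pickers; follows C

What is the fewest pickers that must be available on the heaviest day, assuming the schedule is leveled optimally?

Early-start (B@1, C@1, D@1, A@4, E@5, F@5) gives peak 8: d1:8  d2:7  d3:7  d4:5  d5:8  d6:8  d7:2  d8:0  d9:0  d10:0.
Shift C→4, D→4, A→5, E→8, F→8.
Schedule B@1, C@4, D@4, A@5, E@8, F@8: d1:5  d2:5  d3:5  d4:3  d5:5  d6:5  d7:5  d8:5  d9:5  d10:2 — peak 5.
Total picker-days = 45 over 10 days ⇒ peak ≥ ⌈45/10⌉ = 5, so 5 is optimal.

5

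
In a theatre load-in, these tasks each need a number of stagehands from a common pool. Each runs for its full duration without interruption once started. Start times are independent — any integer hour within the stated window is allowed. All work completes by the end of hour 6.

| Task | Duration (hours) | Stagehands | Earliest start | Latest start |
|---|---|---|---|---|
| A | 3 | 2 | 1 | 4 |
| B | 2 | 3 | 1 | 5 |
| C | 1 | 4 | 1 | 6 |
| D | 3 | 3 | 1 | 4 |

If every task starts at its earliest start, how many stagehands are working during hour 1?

12

At early start, hour 1 has: A, B, C, D.
Demand: 2 + 3 + 4 + 3 = 12.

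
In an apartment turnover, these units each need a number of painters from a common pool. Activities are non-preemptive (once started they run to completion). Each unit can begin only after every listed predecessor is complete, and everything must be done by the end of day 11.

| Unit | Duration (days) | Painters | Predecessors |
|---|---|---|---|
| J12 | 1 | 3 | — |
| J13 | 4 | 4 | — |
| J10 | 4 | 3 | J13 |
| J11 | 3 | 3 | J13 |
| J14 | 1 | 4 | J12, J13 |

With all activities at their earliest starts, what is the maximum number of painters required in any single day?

10

Early-start schedule: J12@1, J13@1, J10@5, J11@5, J14@5.
Load per day: day 1: 7, day 2: 4, day 3: 4, day 4: 4, day 5: 10, day 6: 6, day 7: 6, day 8: 3, day 9: 0, day 10: 0, day 11: 0.
Peak is 10.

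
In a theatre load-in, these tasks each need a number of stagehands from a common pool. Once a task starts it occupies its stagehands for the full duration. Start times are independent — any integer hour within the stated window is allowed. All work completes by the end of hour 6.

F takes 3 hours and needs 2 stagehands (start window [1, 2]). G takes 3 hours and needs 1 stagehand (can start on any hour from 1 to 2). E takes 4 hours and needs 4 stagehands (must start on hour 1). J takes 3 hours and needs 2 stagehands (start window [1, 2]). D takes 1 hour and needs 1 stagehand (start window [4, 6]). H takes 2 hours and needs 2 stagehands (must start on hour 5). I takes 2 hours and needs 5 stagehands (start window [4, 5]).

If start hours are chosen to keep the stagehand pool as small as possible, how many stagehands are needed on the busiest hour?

9

Early-start (F@1, G@1, E@1, J@1, D@4, H@5, I@4) gives peak 10: h1:9  h2:9  h3:9  h4:10  h5:7  h6:2.
Shift I→5.
Schedule F@1, G@1, E@1, J@1, D@4, H@5, I@5: h1:9  h2:9  h3:9  h4:5  h5:7  h6:7 — peak 9.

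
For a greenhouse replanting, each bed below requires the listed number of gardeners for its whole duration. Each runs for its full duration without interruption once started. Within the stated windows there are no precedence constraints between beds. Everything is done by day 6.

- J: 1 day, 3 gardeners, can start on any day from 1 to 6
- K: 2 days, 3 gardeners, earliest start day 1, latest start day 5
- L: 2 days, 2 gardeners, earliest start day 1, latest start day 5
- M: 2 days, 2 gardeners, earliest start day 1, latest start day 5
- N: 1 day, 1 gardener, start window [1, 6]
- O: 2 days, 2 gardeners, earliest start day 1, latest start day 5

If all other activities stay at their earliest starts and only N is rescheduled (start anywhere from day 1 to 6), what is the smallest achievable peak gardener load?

12

N@1: d1:13  d2:9  d3:0  d4:0  d5:0  d6:0 → peak 13
N@2: d1:12  d2:10  d3:0  d4:0  d5:0  d6:0 → peak 12
N@3: d1:12  d2:9  d3:1  d4:0  d5:0  d6:0 → peak 12
N@4: d1:12  d2:9  d3:0  d4:1  d5:0  d6:0 → peak 12
N@5: d1:12  d2:9  d3:0  d4:0  d5:1  d6:0 → peak 12
N@6: d1:12  d2:9  d3:0  d4:0  d5:0  d6:1 → peak 12
Best is N@2, peak 12.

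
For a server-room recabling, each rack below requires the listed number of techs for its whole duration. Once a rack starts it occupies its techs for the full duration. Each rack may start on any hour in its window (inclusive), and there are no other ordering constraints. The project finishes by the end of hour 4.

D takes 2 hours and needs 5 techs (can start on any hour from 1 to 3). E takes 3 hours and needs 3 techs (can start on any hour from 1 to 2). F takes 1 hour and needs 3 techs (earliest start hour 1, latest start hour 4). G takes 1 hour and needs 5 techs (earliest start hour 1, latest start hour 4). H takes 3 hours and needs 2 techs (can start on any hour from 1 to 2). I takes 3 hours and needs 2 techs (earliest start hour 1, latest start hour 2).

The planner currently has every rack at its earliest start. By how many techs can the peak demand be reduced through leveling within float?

8

Early-start peak: h1:20  h2:12  h3:7  h4:0 ⇒ 20.
Leveled (D@1, E@1, F@1, G@3, H@2, I@2): h1:11  h2:12  h3:12  h4:4 ⇒ 12.
Reduction 20 − 12 = 8.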